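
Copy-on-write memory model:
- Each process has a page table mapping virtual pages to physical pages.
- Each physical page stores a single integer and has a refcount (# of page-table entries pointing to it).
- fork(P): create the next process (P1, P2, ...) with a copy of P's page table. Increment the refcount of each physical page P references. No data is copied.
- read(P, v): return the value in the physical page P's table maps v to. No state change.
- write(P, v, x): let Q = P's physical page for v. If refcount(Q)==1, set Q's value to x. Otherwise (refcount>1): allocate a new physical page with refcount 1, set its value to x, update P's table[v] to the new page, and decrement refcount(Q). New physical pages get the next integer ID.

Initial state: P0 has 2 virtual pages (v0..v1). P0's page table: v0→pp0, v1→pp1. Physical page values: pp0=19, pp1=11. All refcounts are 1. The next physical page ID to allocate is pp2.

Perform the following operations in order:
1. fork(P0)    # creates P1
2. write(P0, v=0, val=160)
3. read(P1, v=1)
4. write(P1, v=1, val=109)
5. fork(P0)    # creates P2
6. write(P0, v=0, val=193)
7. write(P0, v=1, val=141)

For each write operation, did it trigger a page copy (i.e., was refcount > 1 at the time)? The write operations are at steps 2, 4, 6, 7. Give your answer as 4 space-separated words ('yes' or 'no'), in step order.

Op 1: fork(P0) -> P1. 2 ppages; refcounts: pp0:2 pp1:2
Op 2: write(P0, v0, 160). refcount(pp0)=2>1 -> COPY to pp2. 3 ppages; refcounts: pp0:1 pp1:2 pp2:1
Op 3: read(P1, v1) -> 11. No state change.
Op 4: write(P1, v1, 109). refcount(pp1)=2>1 -> COPY to pp3. 4 ppages; refcounts: pp0:1 pp1:1 pp2:1 pp3:1
Op 5: fork(P0) -> P2. 4 ppages; refcounts: pp0:1 pp1:2 pp2:2 pp3:1
Op 6: write(P0, v0, 193). refcount(pp2)=2>1 -> COPY to pp4. 5 ppages; refcounts: pp0:1 pp1:2 pp2:1 pp3:1 pp4:1
Op 7: write(P0, v1, 141). refcount(pp1)=2>1 -> COPY to pp5. 6 ppages; refcounts: pp0:1 pp1:1 pp2:1 pp3:1 pp4:1 pp5:1

yes yes yes yes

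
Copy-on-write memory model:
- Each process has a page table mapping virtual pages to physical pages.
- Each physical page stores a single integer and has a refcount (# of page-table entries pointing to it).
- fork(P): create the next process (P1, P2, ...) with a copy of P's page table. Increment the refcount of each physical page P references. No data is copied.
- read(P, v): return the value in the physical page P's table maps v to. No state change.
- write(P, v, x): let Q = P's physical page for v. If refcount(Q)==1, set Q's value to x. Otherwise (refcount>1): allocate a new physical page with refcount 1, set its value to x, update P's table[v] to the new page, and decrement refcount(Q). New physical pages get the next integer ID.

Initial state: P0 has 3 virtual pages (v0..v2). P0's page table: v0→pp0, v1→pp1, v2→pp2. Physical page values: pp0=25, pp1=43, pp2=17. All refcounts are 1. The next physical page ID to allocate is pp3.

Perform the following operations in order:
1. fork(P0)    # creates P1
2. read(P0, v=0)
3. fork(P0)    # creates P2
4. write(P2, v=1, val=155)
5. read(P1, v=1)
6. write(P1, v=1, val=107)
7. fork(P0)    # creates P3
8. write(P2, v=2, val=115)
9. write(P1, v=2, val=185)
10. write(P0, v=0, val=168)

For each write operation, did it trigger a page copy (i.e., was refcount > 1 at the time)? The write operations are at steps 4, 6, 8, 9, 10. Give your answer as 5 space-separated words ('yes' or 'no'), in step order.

Op 1: fork(P0) -> P1. 3 ppages; refcounts: pp0:2 pp1:2 pp2:2
Op 2: read(P0, v0) -> 25. No state change.
Op 3: fork(P0) -> P2. 3 ppages; refcounts: pp0:3 pp1:3 pp2:3
Op 4: write(P2, v1, 155). refcount(pp1)=3>1 -> COPY to pp3. 4 ppages; refcounts: pp0:3 pp1:2 pp2:3 pp3:1
Op 5: read(P1, v1) -> 43. No state change.
Op 6: write(P1, v1, 107). refcount(pp1)=2>1 -> COPY to pp4. 5 ppages; refcounts: pp0:3 pp1:1 pp2:3 pp3:1 pp4:1
Op 7: fork(P0) -> P3. 5 ppages; refcounts: pp0:4 pp1:2 pp2:4 pp3:1 pp4:1
Op 8: write(P2, v2, 115). refcount(pp2)=4>1 -> COPY to pp5. 6 ppages; refcounts: pp0:4 pp1:2 pp2:3 pp3:1 pp4:1 pp5:1
Op 9: write(P1, v2, 185). refcount(pp2)=3>1 -> COPY to pp6. 7 ppages; refcounts: pp0:4 pp1:2 pp2:2 pp3:1 pp4:1 pp5:1 pp6:1
Op 10: write(P0, v0, 168). refcount(pp0)=4>1 -> COPY to pp7. 8 ppages; refcounts: pp0:3 pp1:2 pp2:2 pp3:1 pp4:1 pp5:1 pp6:1 pp7:1

yes yes yes yes yes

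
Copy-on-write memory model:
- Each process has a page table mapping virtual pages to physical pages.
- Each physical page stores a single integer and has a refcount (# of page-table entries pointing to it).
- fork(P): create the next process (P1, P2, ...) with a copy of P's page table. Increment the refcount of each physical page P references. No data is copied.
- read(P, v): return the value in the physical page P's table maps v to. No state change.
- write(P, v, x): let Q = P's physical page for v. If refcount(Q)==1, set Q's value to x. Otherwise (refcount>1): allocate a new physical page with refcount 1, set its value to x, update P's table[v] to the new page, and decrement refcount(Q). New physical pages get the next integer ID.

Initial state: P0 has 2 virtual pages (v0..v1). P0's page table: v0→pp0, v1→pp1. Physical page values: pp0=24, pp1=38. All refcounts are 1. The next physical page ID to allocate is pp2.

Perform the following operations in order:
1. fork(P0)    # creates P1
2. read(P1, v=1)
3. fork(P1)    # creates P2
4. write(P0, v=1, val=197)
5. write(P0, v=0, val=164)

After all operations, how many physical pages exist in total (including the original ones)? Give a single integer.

Op 1: fork(P0) -> P1. 2 ppages; refcounts: pp0:2 pp1:2
Op 2: read(P1, v1) -> 38. No state change.
Op 3: fork(P1) -> P2. 2 ppages; refcounts: pp0:3 pp1:3
Op 4: write(P0, v1, 197). refcount(pp1)=3>1 -> COPY to pp2. 3 ppages; refcounts: pp0:3 pp1:2 pp2:1
Op 5: write(P0, v0, 164). refcount(pp0)=3>1 -> COPY to pp3. 4 ppages; refcounts: pp0:2 pp1:2 pp2:1 pp3:1

Answer: 4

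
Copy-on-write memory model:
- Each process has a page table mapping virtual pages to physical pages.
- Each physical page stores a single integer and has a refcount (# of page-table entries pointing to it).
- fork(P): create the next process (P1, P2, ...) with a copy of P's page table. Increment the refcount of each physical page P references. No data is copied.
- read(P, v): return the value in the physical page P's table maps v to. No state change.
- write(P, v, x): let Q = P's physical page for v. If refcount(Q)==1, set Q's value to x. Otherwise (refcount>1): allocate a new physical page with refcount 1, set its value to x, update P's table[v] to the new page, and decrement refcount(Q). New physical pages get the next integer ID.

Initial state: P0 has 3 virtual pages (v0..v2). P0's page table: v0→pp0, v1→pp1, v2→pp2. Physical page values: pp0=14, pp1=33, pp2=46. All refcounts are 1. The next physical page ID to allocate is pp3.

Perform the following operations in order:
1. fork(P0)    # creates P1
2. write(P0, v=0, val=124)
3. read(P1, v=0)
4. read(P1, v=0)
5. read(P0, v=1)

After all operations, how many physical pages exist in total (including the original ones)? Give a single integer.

Op 1: fork(P0) -> P1. 3 ppages; refcounts: pp0:2 pp1:2 pp2:2
Op 2: write(P0, v0, 124). refcount(pp0)=2>1 -> COPY to pp3. 4 ppages; refcounts: pp0:1 pp1:2 pp2:2 pp3:1
Op 3: read(P1, v0) -> 14. No state change.
Op 4: read(P1, v0) -> 14. No state change.
Op 5: read(P0, v1) -> 33. No state change.

Answer: 4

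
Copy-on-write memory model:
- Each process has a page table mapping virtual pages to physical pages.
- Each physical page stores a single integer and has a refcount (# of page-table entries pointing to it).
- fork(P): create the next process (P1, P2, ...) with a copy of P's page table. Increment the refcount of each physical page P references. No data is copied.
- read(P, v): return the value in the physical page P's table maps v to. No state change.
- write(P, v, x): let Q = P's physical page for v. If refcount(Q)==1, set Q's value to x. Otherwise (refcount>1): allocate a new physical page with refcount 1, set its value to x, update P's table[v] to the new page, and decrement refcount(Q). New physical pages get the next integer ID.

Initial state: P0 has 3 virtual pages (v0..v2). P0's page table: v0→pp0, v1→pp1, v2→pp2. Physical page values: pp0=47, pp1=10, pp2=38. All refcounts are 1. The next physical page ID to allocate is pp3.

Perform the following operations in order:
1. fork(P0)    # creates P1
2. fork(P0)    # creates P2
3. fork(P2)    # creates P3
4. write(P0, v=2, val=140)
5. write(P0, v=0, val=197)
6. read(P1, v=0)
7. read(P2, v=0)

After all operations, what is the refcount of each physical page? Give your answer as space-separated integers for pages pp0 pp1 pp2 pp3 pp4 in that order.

Answer: 3 4 3 1 1

Derivation:
Op 1: fork(P0) -> P1. 3 ppages; refcounts: pp0:2 pp1:2 pp2:2
Op 2: fork(P0) -> P2. 3 ppages; refcounts: pp0:3 pp1:3 pp2:3
Op 3: fork(P2) -> P3. 3 ppages; refcounts: pp0:4 pp1:4 pp2:4
Op 4: write(P0, v2, 140). refcount(pp2)=4>1 -> COPY to pp3. 4 ppages; refcounts: pp0:4 pp1:4 pp2:3 pp3:1
Op 5: write(P0, v0, 197). refcount(pp0)=4>1 -> COPY to pp4. 5 ppages; refcounts: pp0:3 pp1:4 pp2:3 pp3:1 pp4:1
Op 6: read(P1, v0) -> 47. No state change.
Op 7: read(P2, v0) -> 47. No state change.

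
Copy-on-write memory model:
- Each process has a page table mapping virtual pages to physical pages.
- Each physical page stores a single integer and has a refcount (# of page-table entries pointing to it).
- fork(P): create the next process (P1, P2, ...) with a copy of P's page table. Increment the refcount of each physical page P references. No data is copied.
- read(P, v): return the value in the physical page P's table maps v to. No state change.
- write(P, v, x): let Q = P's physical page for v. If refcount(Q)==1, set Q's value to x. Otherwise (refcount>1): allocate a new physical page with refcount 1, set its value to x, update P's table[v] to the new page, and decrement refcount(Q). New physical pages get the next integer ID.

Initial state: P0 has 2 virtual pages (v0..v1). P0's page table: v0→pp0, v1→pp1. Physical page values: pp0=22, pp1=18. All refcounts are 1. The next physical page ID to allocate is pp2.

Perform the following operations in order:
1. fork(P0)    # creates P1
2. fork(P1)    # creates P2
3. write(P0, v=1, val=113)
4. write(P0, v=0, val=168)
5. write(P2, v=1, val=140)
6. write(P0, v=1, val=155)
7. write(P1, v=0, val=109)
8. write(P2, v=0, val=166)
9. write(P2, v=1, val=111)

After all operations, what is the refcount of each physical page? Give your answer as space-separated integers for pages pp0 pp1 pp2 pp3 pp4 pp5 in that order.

Op 1: fork(P0) -> P1. 2 ppages; refcounts: pp0:2 pp1:2
Op 2: fork(P1) -> P2. 2 ppages; refcounts: pp0:3 pp1:3
Op 3: write(P0, v1, 113). refcount(pp1)=3>1 -> COPY to pp2. 3 ppages; refcounts: pp0:3 pp1:2 pp2:1
Op 4: write(P0, v0, 168). refcount(pp0)=3>1 -> COPY to pp3. 4 ppages; refcounts: pp0:2 pp1:2 pp2:1 pp3:1
Op 5: write(P2, v1, 140). refcount(pp1)=2>1 -> COPY to pp4. 5 ppages; refcounts: pp0:2 pp1:1 pp2:1 pp3:1 pp4:1
Op 6: write(P0, v1, 155). refcount(pp2)=1 -> write in place. 5 ppages; refcounts: pp0:2 pp1:1 pp2:1 pp3:1 pp4:1
Op 7: write(P1, v0, 109). refcount(pp0)=2>1 -> COPY to pp5. 6 ppages; refcounts: pp0:1 pp1:1 pp2:1 pp3:1 pp4:1 pp5:1
Op 8: write(P2, v0, 166). refcount(pp0)=1 -> write in place. 6 ppages; refcounts: pp0:1 pp1:1 pp2:1 pp3:1 pp4:1 pp5:1
Op 9: write(P2, v1, 111). refcount(pp4)=1 -> write in place. 6 ppages; refcounts: pp0:1 pp1:1 pp2:1 pp3:1 pp4:1 pp5:1

Answer: 1 1 1 1 1 1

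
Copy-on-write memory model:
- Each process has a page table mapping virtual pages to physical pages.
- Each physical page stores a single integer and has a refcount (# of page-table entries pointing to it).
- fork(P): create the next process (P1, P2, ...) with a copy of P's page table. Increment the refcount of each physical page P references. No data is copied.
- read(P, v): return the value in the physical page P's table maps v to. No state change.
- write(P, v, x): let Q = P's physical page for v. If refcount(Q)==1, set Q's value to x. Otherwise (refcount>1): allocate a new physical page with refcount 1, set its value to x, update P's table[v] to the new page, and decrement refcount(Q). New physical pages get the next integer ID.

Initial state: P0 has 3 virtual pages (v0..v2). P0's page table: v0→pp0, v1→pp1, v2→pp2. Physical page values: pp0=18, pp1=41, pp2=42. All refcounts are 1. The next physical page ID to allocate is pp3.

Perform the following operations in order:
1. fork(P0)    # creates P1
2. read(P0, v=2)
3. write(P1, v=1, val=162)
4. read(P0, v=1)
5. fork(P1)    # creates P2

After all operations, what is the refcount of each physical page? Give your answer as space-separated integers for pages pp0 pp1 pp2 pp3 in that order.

Op 1: fork(P0) -> P1. 3 ppages; refcounts: pp0:2 pp1:2 pp2:2
Op 2: read(P0, v2) -> 42. No state change.
Op 3: write(P1, v1, 162). refcount(pp1)=2>1 -> COPY to pp3. 4 ppages; refcounts: pp0:2 pp1:1 pp2:2 pp3:1
Op 4: read(P0, v1) -> 41. No state change.
Op 5: fork(P1) -> P2. 4 ppages; refcounts: pp0:3 pp1:1 pp2:3 pp3:2

Answer: 3 1 3 2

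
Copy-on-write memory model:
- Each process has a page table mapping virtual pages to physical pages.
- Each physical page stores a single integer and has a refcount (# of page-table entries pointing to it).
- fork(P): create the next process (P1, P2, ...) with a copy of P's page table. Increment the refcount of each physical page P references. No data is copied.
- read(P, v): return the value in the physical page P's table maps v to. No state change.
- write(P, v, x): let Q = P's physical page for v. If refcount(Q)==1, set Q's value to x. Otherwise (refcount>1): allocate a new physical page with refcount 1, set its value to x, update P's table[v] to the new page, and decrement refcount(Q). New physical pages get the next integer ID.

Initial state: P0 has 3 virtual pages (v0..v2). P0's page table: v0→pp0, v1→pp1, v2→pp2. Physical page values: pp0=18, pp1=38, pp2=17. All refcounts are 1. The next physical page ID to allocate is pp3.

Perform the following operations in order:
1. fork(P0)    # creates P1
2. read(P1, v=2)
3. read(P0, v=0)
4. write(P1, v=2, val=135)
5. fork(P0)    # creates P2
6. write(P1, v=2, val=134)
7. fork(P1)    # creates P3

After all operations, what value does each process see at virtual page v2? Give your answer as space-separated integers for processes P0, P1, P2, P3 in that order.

Answer: 17 134 17 134

Derivation:
Op 1: fork(P0) -> P1. 3 ppages; refcounts: pp0:2 pp1:2 pp2:2
Op 2: read(P1, v2) -> 17. No state change.
Op 3: read(P0, v0) -> 18. No state change.
Op 4: write(P1, v2, 135). refcount(pp2)=2>1 -> COPY to pp3. 4 ppages; refcounts: pp0:2 pp1:2 pp2:1 pp3:1
Op 5: fork(P0) -> P2. 4 ppages; refcounts: pp0:3 pp1:3 pp2:2 pp3:1
Op 6: write(P1, v2, 134). refcount(pp3)=1 -> write in place. 4 ppages; refcounts: pp0:3 pp1:3 pp2:2 pp3:1
Op 7: fork(P1) -> P3. 4 ppages; refcounts: pp0:4 pp1:4 pp2:2 pp3:2
P0: v2 -> pp2 = 17
P1: v2 -> pp3 = 134
P2: v2 -> pp2 = 17
P3: v2 -> pp3 = 134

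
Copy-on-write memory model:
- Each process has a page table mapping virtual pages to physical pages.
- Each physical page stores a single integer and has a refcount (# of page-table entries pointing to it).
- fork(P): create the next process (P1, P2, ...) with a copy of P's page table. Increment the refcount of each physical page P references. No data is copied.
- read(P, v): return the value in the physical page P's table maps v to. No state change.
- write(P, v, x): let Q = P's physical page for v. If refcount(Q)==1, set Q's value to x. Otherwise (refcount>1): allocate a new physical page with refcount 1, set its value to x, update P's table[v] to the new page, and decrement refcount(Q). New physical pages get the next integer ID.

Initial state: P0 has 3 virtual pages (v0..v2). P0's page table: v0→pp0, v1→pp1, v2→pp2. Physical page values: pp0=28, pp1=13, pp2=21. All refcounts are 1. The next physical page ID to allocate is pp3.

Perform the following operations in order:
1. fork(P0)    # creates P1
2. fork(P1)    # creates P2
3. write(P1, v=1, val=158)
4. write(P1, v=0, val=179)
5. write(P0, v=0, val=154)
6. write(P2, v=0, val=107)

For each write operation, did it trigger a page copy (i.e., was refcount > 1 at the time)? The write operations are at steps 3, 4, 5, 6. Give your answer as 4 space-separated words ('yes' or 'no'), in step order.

Op 1: fork(P0) -> P1. 3 ppages; refcounts: pp0:2 pp1:2 pp2:2
Op 2: fork(P1) -> P2. 3 ppages; refcounts: pp0:3 pp1:3 pp2:3
Op 3: write(P1, v1, 158). refcount(pp1)=3>1 -> COPY to pp3. 4 ppages; refcounts: pp0:3 pp1:2 pp2:3 pp3:1
Op 4: write(P1, v0, 179). refcount(pp0)=3>1 -> COPY to pp4. 5 ppages; refcounts: pp0:2 pp1:2 pp2:3 pp3:1 pp4:1
Op 5: write(P0, v0, 154). refcount(pp0)=2>1 -> COPY to pp5. 6 ppages; refcounts: pp0:1 pp1:2 pp2:3 pp3:1 pp4:1 pp5:1
Op 6: write(P2, v0, 107). refcount(pp0)=1 -> write in place. 6 ppages; refcounts: pp0:1 pp1:2 pp2:3 pp3:1 pp4:1 pp5:1

yes yes yes no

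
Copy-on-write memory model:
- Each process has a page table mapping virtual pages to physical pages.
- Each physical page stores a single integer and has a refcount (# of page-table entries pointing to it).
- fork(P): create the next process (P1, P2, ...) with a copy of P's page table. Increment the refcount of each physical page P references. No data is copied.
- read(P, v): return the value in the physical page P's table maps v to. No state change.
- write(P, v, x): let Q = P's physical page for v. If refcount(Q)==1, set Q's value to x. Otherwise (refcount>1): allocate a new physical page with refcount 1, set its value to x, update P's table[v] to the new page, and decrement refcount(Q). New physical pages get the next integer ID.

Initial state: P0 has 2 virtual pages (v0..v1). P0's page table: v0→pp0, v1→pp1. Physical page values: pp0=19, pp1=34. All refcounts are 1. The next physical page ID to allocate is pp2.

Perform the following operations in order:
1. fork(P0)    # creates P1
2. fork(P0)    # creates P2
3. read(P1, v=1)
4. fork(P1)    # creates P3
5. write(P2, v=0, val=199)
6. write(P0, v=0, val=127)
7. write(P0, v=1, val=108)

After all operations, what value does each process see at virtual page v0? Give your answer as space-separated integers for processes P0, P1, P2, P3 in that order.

Op 1: fork(P0) -> P1. 2 ppages; refcounts: pp0:2 pp1:2
Op 2: fork(P0) -> P2. 2 ppages; refcounts: pp0:3 pp1:3
Op 3: read(P1, v1) -> 34. No state change.
Op 4: fork(P1) -> P3. 2 ppages; refcounts: pp0:4 pp1:4
Op 5: write(P2, v0, 199). refcount(pp0)=4>1 -> COPY to pp2. 3 ppages; refcounts: pp0:3 pp1:4 pp2:1
Op 6: write(P0, v0, 127). refcount(pp0)=3>1 -> COPY to pp3. 4 ppages; refcounts: pp0:2 pp1:4 pp2:1 pp3:1
Op 7: write(P0, v1, 108). refcount(pp1)=4>1 -> COPY to pp4. 5 ppages; refcounts: pp0:2 pp1:3 pp2:1 pp3:1 pp4:1
P0: v0 -> pp3 = 127
P1: v0 -> pp0 = 19
P2: v0 -> pp2 = 199
P3: v0 -> pp0 = 19

Answer: 127 19 199 19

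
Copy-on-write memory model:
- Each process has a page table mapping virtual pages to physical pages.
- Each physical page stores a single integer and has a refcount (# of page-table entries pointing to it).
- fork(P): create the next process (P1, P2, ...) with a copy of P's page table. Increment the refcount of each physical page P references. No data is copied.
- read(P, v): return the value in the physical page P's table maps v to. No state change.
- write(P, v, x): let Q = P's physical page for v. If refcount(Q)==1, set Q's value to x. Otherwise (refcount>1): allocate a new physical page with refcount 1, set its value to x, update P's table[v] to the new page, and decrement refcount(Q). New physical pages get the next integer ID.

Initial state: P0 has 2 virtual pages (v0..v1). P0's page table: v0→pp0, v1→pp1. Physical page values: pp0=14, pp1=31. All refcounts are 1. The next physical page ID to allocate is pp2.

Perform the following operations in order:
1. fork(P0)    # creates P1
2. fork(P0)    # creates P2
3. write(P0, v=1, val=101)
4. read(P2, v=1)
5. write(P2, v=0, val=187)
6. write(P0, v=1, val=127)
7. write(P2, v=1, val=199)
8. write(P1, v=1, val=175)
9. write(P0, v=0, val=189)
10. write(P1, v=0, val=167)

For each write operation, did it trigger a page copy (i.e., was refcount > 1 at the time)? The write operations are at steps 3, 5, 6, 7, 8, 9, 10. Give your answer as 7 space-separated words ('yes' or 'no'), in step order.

Op 1: fork(P0) -> P1. 2 ppages; refcounts: pp0:2 pp1:2
Op 2: fork(P0) -> P2. 2 ppages; refcounts: pp0:3 pp1:3
Op 3: write(P0, v1, 101). refcount(pp1)=3>1 -> COPY to pp2. 3 ppages; refcounts: pp0:3 pp1:2 pp2:1
Op 4: read(P2, v1) -> 31. No state change.
Op 5: write(P2, v0, 187). refcount(pp0)=3>1 -> COPY to pp3. 4 ppages; refcounts: pp0:2 pp1:2 pp2:1 pp3:1
Op 6: write(P0, v1, 127). refcount(pp2)=1 -> write in place. 4 ppages; refcounts: pp0:2 pp1:2 pp2:1 pp3:1
Op 7: write(P2, v1, 199). refcount(pp1)=2>1 -> COPY to pp4. 5 ppages; refcounts: pp0:2 pp1:1 pp2:1 pp3:1 pp4:1
Op 8: write(P1, v1, 175). refcount(pp1)=1 -> write in place. 5 ppages; refcounts: pp0:2 pp1:1 pp2:1 pp3:1 pp4:1
Op 9: write(P0, v0, 189). refcount(pp0)=2>1 -> COPY to pp5. 6 ppages; refcounts: pp0:1 pp1:1 pp2:1 pp3:1 pp4:1 pp5:1
Op 10: write(P1, v0, 167). refcount(pp0)=1 -> write in place. 6 ppages; refcounts: pp0:1 pp1:1 pp2:1 pp3:1 pp4:1 pp5:1

yes yes no yes no yes no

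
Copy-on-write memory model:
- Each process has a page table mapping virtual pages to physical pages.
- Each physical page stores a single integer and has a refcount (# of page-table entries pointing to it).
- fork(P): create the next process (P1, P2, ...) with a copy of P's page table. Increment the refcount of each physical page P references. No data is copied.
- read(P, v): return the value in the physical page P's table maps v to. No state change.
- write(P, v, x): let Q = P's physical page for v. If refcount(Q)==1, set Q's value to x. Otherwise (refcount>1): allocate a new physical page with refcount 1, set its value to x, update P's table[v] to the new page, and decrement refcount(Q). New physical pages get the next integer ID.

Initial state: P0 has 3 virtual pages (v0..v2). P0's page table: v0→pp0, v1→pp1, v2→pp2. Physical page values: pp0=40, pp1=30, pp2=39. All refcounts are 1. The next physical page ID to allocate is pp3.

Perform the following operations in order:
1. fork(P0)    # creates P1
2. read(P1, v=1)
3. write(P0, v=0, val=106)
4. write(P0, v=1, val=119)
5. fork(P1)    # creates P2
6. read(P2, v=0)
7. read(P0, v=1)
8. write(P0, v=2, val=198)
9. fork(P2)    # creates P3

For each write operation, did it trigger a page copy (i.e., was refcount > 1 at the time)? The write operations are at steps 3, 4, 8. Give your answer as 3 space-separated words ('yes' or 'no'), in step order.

Op 1: fork(P0) -> P1. 3 ppages; refcounts: pp0:2 pp1:2 pp2:2
Op 2: read(P1, v1) -> 30. No state change.
Op 3: write(P0, v0, 106). refcount(pp0)=2>1 -> COPY to pp3. 4 ppages; refcounts: pp0:1 pp1:2 pp2:2 pp3:1
Op 4: write(P0, v1, 119). refcount(pp1)=2>1 -> COPY to pp4. 5 ppages; refcounts: pp0:1 pp1:1 pp2:2 pp3:1 pp4:1
Op 5: fork(P1) -> P2. 5 ppages; refcounts: pp0:2 pp1:2 pp2:3 pp3:1 pp4:1
Op 6: read(P2, v0) -> 40. No state change.
Op 7: read(P0, v1) -> 119. No state change.
Op 8: write(P0, v2, 198). refcount(pp2)=3>1 -> COPY to pp5. 6 ppages; refcounts: pp0:2 pp1:2 pp2:2 pp3:1 pp4:1 pp5:1
Op 9: fork(P2) -> P3. 6 ppages; refcounts: pp0:3 pp1:3 pp2:3 pp3:1 pp4:1 pp5:1

yes yes yes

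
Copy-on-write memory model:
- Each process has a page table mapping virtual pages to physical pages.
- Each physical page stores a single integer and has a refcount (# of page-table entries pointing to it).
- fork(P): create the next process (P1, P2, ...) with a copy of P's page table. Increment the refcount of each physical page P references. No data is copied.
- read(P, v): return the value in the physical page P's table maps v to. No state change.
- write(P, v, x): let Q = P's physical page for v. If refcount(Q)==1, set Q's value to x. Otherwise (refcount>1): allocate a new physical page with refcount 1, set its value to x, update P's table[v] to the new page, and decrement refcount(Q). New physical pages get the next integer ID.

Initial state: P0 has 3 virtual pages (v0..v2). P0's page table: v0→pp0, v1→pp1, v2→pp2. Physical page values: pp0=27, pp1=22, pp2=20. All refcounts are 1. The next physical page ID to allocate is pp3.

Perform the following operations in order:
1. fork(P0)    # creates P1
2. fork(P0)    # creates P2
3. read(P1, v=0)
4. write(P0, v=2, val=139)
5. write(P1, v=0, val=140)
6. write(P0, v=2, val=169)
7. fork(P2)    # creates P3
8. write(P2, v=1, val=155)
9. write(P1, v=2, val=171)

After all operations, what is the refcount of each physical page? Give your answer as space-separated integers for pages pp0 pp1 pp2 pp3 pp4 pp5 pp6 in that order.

Answer: 3 3 2 1 1 1 1

Derivation:
Op 1: fork(P0) -> P1. 3 ppages; refcounts: pp0:2 pp1:2 pp2:2
Op 2: fork(P0) -> P2. 3 ppages; refcounts: pp0:3 pp1:3 pp2:3
Op 3: read(P1, v0) -> 27. No state change.
Op 4: write(P0, v2, 139). refcount(pp2)=3>1 -> COPY to pp3. 4 ppages; refcounts: pp0:3 pp1:3 pp2:2 pp3:1
Op 5: write(P1, v0, 140). refcount(pp0)=3>1 -> COPY to pp4. 5 ppages; refcounts: pp0:2 pp1:3 pp2:2 pp3:1 pp4:1
Op 6: write(P0, v2, 169). refcount(pp3)=1 -> write in place. 5 ppages; refcounts: pp0:2 pp1:3 pp2:2 pp3:1 pp4:1
Op 7: fork(P2) -> P3. 5 ppages; refcounts: pp0:3 pp1:4 pp2:3 pp3:1 pp4:1
Op 8: write(P2, v1, 155). refcount(pp1)=4>1 -> COPY to pp5. 6 ppages; refcounts: pp0:3 pp1:3 pp2:3 pp3:1 pp4:1 pp5:1
Op 9: write(P1, v2, 171). refcount(pp2)=3>1 -> COPY to pp6. 7 ppages; refcounts: pp0:3 pp1:3 pp2:2 pp3:1 pp4:1 pp5:1 pp6:1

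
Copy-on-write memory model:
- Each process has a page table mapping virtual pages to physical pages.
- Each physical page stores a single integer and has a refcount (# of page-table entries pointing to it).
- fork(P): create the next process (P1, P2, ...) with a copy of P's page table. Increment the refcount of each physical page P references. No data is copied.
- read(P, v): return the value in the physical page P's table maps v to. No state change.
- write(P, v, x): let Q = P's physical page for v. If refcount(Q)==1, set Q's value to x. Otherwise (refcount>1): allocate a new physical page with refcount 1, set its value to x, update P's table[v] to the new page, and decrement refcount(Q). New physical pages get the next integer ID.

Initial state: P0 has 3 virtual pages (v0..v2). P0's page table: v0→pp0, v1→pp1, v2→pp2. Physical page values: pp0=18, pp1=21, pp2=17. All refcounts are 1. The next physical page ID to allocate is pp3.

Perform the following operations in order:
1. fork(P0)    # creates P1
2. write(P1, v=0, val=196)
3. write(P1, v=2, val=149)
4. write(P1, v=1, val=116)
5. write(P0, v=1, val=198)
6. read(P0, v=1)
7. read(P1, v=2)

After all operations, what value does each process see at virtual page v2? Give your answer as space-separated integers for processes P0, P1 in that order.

Answer: 17 149

Derivation:
Op 1: fork(P0) -> P1. 3 ppages; refcounts: pp0:2 pp1:2 pp2:2
Op 2: write(P1, v0, 196). refcount(pp0)=2>1 -> COPY to pp3. 4 ppages; refcounts: pp0:1 pp1:2 pp2:2 pp3:1
Op 3: write(P1, v2, 149). refcount(pp2)=2>1 -> COPY to pp4. 5 ppages; refcounts: pp0:1 pp1:2 pp2:1 pp3:1 pp4:1
Op 4: write(P1, v1, 116). refcount(pp1)=2>1 -> COPY to pp5. 6 ppages; refcounts: pp0:1 pp1:1 pp2:1 pp3:1 pp4:1 pp5:1
Op 5: write(P0, v1, 198). refcount(pp1)=1 -> write in place. 6 ppages; refcounts: pp0:1 pp1:1 pp2:1 pp3:1 pp4:1 pp5:1
Op 6: read(P0, v1) -> 198. No state change.
Op 7: read(P1, v2) -> 149. No state change.
P0: v2 -> pp2 = 17
P1: v2 -> pp4 = 149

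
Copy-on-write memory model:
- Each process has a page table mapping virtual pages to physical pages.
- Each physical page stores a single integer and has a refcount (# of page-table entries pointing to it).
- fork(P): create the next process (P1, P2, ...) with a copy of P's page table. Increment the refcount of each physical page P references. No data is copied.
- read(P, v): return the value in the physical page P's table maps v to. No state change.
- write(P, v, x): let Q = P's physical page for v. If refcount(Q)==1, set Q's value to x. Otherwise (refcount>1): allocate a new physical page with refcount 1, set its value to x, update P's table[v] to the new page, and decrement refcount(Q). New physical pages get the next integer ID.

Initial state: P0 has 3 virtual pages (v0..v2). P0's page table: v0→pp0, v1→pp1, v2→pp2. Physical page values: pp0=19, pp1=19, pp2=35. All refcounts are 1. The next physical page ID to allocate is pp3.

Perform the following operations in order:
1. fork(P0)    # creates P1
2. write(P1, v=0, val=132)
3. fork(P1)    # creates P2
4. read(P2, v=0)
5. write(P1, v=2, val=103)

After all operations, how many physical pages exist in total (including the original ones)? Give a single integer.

Op 1: fork(P0) -> P1. 3 ppages; refcounts: pp0:2 pp1:2 pp2:2
Op 2: write(P1, v0, 132). refcount(pp0)=2>1 -> COPY to pp3. 4 ppages; refcounts: pp0:1 pp1:2 pp2:2 pp3:1
Op 3: fork(P1) -> P2. 4 ppages; refcounts: pp0:1 pp1:3 pp2:3 pp3:2
Op 4: read(P2, v0) -> 132. No state change.
Op 5: write(P1, v2, 103). refcount(pp2)=3>1 -> COPY to pp4. 5 ppages; refcounts: pp0:1 pp1:3 pp2:2 pp3:2 pp4:1

Answer: 5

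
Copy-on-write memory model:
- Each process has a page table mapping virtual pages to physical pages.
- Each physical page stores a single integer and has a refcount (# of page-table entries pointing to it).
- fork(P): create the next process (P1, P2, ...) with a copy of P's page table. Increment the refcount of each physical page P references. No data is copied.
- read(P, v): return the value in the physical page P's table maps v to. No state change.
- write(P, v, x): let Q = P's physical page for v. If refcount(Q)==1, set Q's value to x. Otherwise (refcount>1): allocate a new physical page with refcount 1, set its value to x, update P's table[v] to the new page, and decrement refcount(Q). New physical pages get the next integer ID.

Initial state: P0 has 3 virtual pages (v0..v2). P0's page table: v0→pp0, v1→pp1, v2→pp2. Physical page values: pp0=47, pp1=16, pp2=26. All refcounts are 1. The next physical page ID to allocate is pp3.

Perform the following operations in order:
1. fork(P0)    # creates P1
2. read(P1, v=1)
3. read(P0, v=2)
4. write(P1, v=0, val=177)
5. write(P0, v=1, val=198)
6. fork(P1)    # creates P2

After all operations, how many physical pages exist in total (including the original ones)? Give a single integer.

Op 1: fork(P0) -> P1. 3 ppages; refcounts: pp0:2 pp1:2 pp2:2
Op 2: read(P1, v1) -> 16. No state change.
Op 3: read(P0, v2) -> 26. No state change.
Op 4: write(P1, v0, 177). refcount(pp0)=2>1 -> COPY to pp3. 4 ppages; refcounts: pp0:1 pp1:2 pp2:2 pp3:1
Op 5: write(P0, v1, 198). refcount(pp1)=2>1 -> COPY to pp4. 5 ppages; refcounts: pp0:1 pp1:1 pp2:2 pp3:1 pp4:1
Op 6: fork(P1) -> P2. 5 ppages; refcounts: pp0:1 pp1:2 pp2:3 pp3:2 pp4:1

Answer: 5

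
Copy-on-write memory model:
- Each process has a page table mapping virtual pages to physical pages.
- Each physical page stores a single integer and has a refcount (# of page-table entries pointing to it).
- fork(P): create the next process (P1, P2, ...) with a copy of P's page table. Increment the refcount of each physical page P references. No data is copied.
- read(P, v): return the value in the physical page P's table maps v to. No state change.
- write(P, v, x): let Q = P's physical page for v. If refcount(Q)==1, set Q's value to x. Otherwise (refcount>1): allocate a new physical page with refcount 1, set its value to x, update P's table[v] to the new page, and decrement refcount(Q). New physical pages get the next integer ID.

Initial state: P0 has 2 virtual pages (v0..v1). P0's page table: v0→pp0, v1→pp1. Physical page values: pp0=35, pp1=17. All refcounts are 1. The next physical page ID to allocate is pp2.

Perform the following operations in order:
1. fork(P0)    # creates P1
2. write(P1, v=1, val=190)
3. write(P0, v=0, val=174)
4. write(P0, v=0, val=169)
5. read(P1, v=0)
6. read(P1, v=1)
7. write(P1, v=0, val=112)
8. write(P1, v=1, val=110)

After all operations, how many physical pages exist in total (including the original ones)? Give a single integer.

Op 1: fork(P0) -> P1. 2 ppages; refcounts: pp0:2 pp1:2
Op 2: write(P1, v1, 190). refcount(pp1)=2>1 -> COPY to pp2. 3 ppages; refcounts: pp0:2 pp1:1 pp2:1
Op 3: write(P0, v0, 174). refcount(pp0)=2>1 -> COPY to pp3. 4 ppages; refcounts: pp0:1 pp1:1 pp2:1 pp3:1
Op 4: write(P0, v0, 169). refcount(pp3)=1 -> write in place. 4 ppages; refcounts: pp0:1 pp1:1 pp2:1 pp3:1
Op 5: read(P1, v0) -> 35. No state change.
Op 6: read(P1, v1) -> 190. No state change.
Op 7: write(P1, v0, 112). refcount(pp0)=1 -> write in place. 4 ppages; refcounts: pp0:1 pp1:1 pp2:1 pp3:1
Op 8: write(P1, v1, 110). refcount(pp2)=1 -> write in place. 4 ppages; refcounts: pp0:1 pp1:1 pp2:1 pp3:1

Answer: 4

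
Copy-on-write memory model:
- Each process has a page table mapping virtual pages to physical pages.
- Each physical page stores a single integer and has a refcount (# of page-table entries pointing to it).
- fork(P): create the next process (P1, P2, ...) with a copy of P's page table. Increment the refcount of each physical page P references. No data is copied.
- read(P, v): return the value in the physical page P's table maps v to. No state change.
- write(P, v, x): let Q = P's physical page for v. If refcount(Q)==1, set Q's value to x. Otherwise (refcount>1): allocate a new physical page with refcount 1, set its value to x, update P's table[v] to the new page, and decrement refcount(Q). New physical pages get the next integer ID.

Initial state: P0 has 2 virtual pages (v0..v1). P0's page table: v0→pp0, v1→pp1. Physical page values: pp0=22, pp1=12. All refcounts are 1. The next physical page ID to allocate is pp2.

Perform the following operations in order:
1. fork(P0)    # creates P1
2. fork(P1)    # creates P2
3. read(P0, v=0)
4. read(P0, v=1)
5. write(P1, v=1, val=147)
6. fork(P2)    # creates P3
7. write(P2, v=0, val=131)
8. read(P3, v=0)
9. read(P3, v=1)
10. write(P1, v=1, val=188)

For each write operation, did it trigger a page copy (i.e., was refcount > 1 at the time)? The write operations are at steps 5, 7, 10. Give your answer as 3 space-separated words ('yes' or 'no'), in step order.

Op 1: fork(P0) -> P1. 2 ppages; refcounts: pp0:2 pp1:2
Op 2: fork(P1) -> P2. 2 ppages; refcounts: pp0:3 pp1:3
Op 3: read(P0, v0) -> 22. No state change.
Op 4: read(P0, v1) -> 12. No state change.
Op 5: write(P1, v1, 147). refcount(pp1)=3>1 -> COPY to pp2. 3 ppages; refcounts: pp0:3 pp1:2 pp2:1
Op 6: fork(P2) -> P3. 3 ppages; refcounts: pp0:4 pp1:3 pp2:1
Op 7: write(P2, v0, 131). refcount(pp0)=4>1 -> COPY to pp3. 4 ppages; refcounts: pp0:3 pp1:3 pp2:1 pp3:1
Op 8: read(P3, v0) -> 22. No state change.
Op 9: read(P3, v1) -> 12. No state change.
Op 10: write(P1, v1, 188). refcount(pp2)=1 -> write in place. 4 ppages; refcounts: pp0:3 pp1:3 pp2:1 pp3:1

yes yes no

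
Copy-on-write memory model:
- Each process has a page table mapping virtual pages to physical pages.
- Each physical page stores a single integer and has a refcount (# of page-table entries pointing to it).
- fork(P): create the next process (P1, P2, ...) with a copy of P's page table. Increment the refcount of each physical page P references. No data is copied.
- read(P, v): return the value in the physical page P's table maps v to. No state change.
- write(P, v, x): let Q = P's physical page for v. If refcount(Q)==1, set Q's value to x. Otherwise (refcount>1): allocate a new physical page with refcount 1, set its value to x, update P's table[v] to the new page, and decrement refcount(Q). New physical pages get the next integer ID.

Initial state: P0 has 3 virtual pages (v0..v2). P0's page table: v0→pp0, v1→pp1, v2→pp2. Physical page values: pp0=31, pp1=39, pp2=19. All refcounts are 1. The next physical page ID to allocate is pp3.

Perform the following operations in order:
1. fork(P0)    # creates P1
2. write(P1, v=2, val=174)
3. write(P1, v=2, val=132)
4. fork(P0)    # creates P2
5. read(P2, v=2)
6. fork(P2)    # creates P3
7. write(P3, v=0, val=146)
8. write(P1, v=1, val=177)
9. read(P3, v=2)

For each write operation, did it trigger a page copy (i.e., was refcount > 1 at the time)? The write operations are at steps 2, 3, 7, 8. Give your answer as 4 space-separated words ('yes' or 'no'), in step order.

Op 1: fork(P0) -> P1. 3 ppages; refcounts: pp0:2 pp1:2 pp2:2
Op 2: write(P1, v2, 174). refcount(pp2)=2>1 -> COPY to pp3. 4 ppages; refcounts: pp0:2 pp1:2 pp2:1 pp3:1
Op 3: write(P1, v2, 132). refcount(pp3)=1 -> write in place. 4 ppages; refcounts: pp0:2 pp1:2 pp2:1 pp3:1
Op 4: fork(P0) -> P2. 4 ppages; refcounts: pp0:3 pp1:3 pp2:2 pp3:1
Op 5: read(P2, v2) -> 19. No state change.
Op 6: fork(P2) -> P3. 4 ppages; refcounts: pp0:4 pp1:4 pp2:3 pp3:1
Op 7: write(P3, v0, 146). refcount(pp0)=4>1 -> COPY to pp4. 5 ppages; refcounts: pp0:3 pp1:4 pp2:3 pp3:1 pp4:1
Op 8: write(P1, v1, 177). refcount(pp1)=4>1 -> COPY to pp5. 6 ppages; refcounts: pp0:3 pp1:3 pp2:3 pp3:1 pp4:1 pp5:1
Op 9: read(P3, v2) -> 19. No state change.

yes no yes yes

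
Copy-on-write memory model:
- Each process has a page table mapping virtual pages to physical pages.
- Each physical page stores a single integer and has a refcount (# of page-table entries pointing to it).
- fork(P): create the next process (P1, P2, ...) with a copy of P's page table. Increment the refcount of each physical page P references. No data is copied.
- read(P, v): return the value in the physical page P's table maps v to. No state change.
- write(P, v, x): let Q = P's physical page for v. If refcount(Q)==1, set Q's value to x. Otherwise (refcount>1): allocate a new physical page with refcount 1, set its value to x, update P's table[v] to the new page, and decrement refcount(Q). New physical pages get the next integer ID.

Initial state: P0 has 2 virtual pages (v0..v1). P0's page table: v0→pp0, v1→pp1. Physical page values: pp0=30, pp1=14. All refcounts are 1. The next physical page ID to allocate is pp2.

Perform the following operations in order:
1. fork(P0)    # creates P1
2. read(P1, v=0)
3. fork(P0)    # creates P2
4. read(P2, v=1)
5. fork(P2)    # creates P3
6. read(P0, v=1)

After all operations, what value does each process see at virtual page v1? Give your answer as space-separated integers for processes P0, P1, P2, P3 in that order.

Op 1: fork(P0) -> P1. 2 ppages; refcounts: pp0:2 pp1:2
Op 2: read(P1, v0) -> 30. No state change.
Op 3: fork(P0) -> P2. 2 ppages; refcounts: pp0:3 pp1:3
Op 4: read(P2, v1) -> 14. No state change.
Op 5: fork(P2) -> P3. 2 ppages; refcounts: pp0:4 pp1:4
Op 6: read(P0, v1) -> 14. No state change.
P0: v1 -> pp1 = 14
P1: v1 -> pp1 = 14
P2: v1 -> pp1 = 14
P3: v1 -> pp1 = 14

Answer: 14 14 14 14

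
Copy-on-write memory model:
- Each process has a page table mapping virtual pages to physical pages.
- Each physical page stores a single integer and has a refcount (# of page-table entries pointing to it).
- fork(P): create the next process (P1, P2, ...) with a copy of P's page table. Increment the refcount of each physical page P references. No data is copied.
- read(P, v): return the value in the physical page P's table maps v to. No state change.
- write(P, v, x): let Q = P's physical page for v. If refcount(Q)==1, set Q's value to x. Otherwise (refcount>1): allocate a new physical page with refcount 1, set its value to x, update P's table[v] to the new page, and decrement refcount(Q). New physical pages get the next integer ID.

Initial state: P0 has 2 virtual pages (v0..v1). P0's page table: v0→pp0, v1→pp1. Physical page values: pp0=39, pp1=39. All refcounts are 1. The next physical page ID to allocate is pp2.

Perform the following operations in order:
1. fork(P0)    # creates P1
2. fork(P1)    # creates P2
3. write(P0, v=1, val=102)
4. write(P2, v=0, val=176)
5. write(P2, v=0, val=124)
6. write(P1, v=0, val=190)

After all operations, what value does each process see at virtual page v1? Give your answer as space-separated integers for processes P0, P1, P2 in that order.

Op 1: fork(P0) -> P1. 2 ppages; refcounts: pp0:2 pp1:2
Op 2: fork(P1) -> P2. 2 ppages; refcounts: pp0:3 pp1:3
Op 3: write(P0, v1, 102). refcount(pp1)=3>1 -> COPY to pp2. 3 ppages; refcounts: pp0:3 pp1:2 pp2:1
Op 4: write(P2, v0, 176). refcount(pp0)=3>1 -> COPY to pp3. 4 ppages; refcounts: pp0:2 pp1:2 pp2:1 pp3:1
Op 5: write(P2, v0, 124). refcount(pp3)=1 -> write in place. 4 ppages; refcounts: pp0:2 pp1:2 pp2:1 pp3:1
Op 6: write(P1, v0, 190). refcount(pp0)=2>1 -> COPY to pp4. 5 ppages; refcounts: pp0:1 pp1:2 pp2:1 pp3:1 pp4:1
P0: v1 -> pp2 = 102
P1: v1 -> pp1 = 39
P2: v1 -> pp1 = 39

Answer: 102 39 39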